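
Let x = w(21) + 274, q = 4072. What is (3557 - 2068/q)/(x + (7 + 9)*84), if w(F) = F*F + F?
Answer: 3620509/2117440 ≈ 1.7099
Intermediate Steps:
w(F) = F + F² (w(F) = F² + F = F + F²)
x = 736 (x = 21*(1 + 21) + 274 = 21*22 + 274 = 462 + 274 = 736)
(3557 - 2068/q)/(x + (7 + 9)*84) = (3557 - 2068/4072)/(736 + (7 + 9)*84) = (3557 - 2068*1/4072)/(736 + 16*84) = (3557 - 517/1018)/(736 + 1344) = (3620509/1018)/2080 = (3620509/1018)*(1/2080) = 3620509/2117440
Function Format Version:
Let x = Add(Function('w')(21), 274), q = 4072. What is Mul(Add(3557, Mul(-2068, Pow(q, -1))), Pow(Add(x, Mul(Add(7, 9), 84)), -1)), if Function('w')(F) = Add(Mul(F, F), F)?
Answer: Rational(3620509, 2117440) ≈ 1.7099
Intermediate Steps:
Function('w')(F) = Add(F, Pow(F, 2)) (Function('w')(F) = Add(Pow(F, 2), F) = Add(F, Pow(F, 2)))
x = 736 (x = Add(Mul(21, Add(1, 21)), 274) = Add(Mul(21, 22), 274) = Add(462, 274) = 736)
Mul(Add(3557, Mul(-2068, Pow(q, -1))), Pow(Add(x, Mul(Add(7, 9), 84)), -1)) = Mul(Add(3557, Mul(-2068, Pow(4072, -1))), Pow(Add(736, Mul(Add(7, 9), 84)), -1)) = Mul(Add(3557, Mul(-2068, Rational(1, 4072))), Pow(Add(736, Mul(16, 84)), -1)) = Mul(Add(3557, Rational(-517, 1018)), Pow(Add(736, 1344), -1)) = Mul(Rational(3620509, 1018), Pow(2080, -1)) = Mul(Rational(3620509, 1018), Rational(1, 2080)) = Rational(3620509, 2117440)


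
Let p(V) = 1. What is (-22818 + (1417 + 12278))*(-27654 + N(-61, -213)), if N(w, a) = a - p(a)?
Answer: 254239764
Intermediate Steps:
N(w, a) = -1 + a (N(w, a) = a - 1*1 = a - 1 = -1 + a)
(-22818 + (1417 + 12278))*(-27654 + N(-61, -213)) = (-22818 + (1417 + 12278))*(-27654 + (-1 - 213)) = (-22818 + 13695)*(-27654 - 214) = -9123*(-27868) = 254239764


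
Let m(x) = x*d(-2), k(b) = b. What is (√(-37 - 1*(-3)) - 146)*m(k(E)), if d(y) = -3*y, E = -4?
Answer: 3504 - 24*I*√34 ≈ 3504.0 - 139.94*I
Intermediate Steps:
m(x) = 6*x (m(x) = x*(-3*(-2)) = x*6 = 6*x)
(√(-37 - 1*(-3)) - 146)*m(k(E)) = (√(-37 - 1*(-3)) - 146)*(6*(-4)) = (√(-37 + 3) - 146)*(-24) = (√(-34) - 146)*(-24) = (I*√34 - 146)*(-24) = (-146 + I*√34)*(-24) = 3504 - 24*I*√34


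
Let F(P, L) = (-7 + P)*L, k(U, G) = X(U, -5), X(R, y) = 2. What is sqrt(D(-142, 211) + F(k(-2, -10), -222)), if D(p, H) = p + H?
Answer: 3*sqrt(131) ≈ 34.337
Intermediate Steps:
D(p, H) = H + p
k(U, G) = 2
F(P, L) = L*(-7 + P)
sqrt(D(-142, 211) + F(k(-2, -10), -222)) = sqrt((211 - 142) - 222*(-7 + 2)) = sqrt(69 - 222*(-5)) = sqrt(69 + 1110) = sqrt(1179) = 3*sqrt(131)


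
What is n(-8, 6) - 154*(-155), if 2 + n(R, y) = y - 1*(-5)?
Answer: 23879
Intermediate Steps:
n(R, y) = 3 + y (n(R, y) = -2 + (y - 1*(-5)) = -2 + (y + 5) = -2 + (5 + y) = 3 + y)
n(-8, 6) - 154*(-155) = (3 + 6) - 154*(-155) = 9 + 23870 = 23879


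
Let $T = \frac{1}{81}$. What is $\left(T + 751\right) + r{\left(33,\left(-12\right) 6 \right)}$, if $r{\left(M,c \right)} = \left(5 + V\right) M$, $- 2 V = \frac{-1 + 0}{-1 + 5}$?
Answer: $\frac{596249}{648} \approx 920.14$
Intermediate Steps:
$T = \frac{1}{81} \approx 0.012346$
$V = \frac{1}{8}$ ($V = - \frac{\left(-1 + 0\right) \frac{1}{-1 + 5}}{2} = - \frac{\left(-1\right) \frac{1}{4}}{2} = \left(- \frac{1}{2}\right) \left(- \frac{1}{4}\right) = \frac{1}{8} \approx 0.125$)
$r{\left(M,c \right)} = \frac{41 M}{8}$ ($r{\left(M,c \right)} = \left(5 + \frac{1}{8}\right) M = \frac{41 M}{8}$)
$\left(T + 751\right) + r{\left(33,\left(-12\right) 6 \right)} = \left(\frac{1}{81} + 751\right) + \frac{41}{8} \cdot 33 = \frac{60832}{81} + \frac{1353}{8} = \frac{596249}{648}$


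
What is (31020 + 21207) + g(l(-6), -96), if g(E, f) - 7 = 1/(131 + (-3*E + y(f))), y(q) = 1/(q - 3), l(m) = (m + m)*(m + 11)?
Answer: 1608180491/30788 ≈ 52234.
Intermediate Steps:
l(m) = 2*m*(11 + m) (l(m) = (2*m)*(11 + m) = 2*m*(11 + m))
y(q) = 1/(-3 + q)
g(E, f) = 7 + 1/(131 + 1/(-3 + f) - 3*E) (g(E, f) = 7 + 1/(131 + (-3*E + 1/(-3 + f))) = 7 + 1/(131 + (1/(-3 + f) - 3*E)) = 7 + 1/(131 + 1/(-3 + f) - 3*E))
(31020 + 21207) + g(l(-6), -96) = (31020 + 21207) + (7 + 3*(-3 - 96)*(306 - 14*(-6)*(11 - 6)))/(1 + (-3 - 96)*(131 - 6*(-6)*(11 - 6))) = 52227 + (7 + 3*(-99)*(306 - 14*(-6)*5))/(1 - 99*(131 - 6*(-6)*5)) = 52227 + (7 + 3*(-99)*(306 - 7*(-60)))/(1 - 99*(131 - 3*(-60))) = 52227 + (7 + 3*(-99)*(306 + 420))/(1 - 99*(131 + 180)) = 52227 + (7 + 3*(-99)*726)/(1 - 99*311) = 52227 + (7 - 215622)/(1 - 30789) = 52227 - 215615/(-30788) = 52227 - 1/30788*(-215615) = 52227 + 215615/30788 = 1608180491/30788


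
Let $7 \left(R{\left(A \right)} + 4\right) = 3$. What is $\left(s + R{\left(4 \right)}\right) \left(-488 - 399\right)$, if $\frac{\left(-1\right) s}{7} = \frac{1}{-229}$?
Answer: $\frac{5034612}{1603} \approx 3140.7$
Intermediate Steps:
$s = \frac{7}{229}$ ($s = - \frac{7}{-229} = \left(-7\right) \left(- \frac{1}{229}\right) = \frac{7}{229} \approx 0.030568$)
$R{\left(A \right)} = - \frac{25}{7}$ ($R{\left(A \right)} = -4 + \frac{1}{7} \cdot 3 = -4 + \frac{3}{7} = - \frac{25}{7}$)
$\left(s + R{\left(4 \right)}\right) \left(-488 - 399\right) = \left(\frac{7}{229} - \frac{25}{7}\right) \left(-488 - 399\right) = \left(- \frac{5676}{1603}\right) \left(-887\right) = \frac{5034612}{1603}$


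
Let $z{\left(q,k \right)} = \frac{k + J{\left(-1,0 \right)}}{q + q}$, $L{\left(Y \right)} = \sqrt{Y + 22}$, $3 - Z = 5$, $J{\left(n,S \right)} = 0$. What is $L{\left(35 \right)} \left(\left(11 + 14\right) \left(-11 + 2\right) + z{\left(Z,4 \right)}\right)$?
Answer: $- 226 \sqrt{57} \approx -1706.3$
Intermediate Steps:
$Z = -2$ ($Z = 3 - 5 = -2$)
$L{\left(Y \right)} = \sqrt{22 + Y}$
$z{\left(q,k \right)} = \frac{k}{2 q}$ ($z{\left(q,k \right)} = \frac{k + 0}{q + q} = \frac{k}{2 q}$)
$L{\left(35 \right)} \left(\left(11 + 14\right) \left(-11 + 2\right) + z{\left(Z,4 \right)}\right) = \sqrt{22 + 35} \left(\left(11 + 14\right) \left(-11 + 2\right) + \frac{1}{2} \cdot 4 \frac{1}{-2}\right) = \sqrt{57} \left(25 \left(-9\right) + \frac{1}{2} \cdot 4 \left(- \frac{1}{2}\right)\right) = \sqrt{57} \left(-225 - 1\right) = \sqrt{57} \left(-226\right) = - 226 \sqrt{57}$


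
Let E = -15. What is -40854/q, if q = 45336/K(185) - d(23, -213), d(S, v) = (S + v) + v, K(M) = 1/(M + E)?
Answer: -40854/7707523 ≈ -0.0053005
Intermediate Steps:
K(M) = 1/(-15 + M) (K(M) = 1/(M - 15) = 1/(-15 + M))
d(S, v) = S + 2*v
q = 7707523 (q = 45336/(1/(-15 + 185)) - (23 + 2*(-213)) = 45336/(1/170) - (23 - 426) = 45336/(1/170) - 1*(-403) = 45336*170 + 403 = 7707120 + 403 = 7707523)
-40854/q = -40854/7707523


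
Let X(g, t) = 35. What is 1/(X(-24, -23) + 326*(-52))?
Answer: -1/16917 ≈ -5.9112e-5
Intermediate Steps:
1/(X(-24, -23) + 326*(-52)) = 1/(35 + 326*(-52)) = 1/(35 - 16952) = 1/(-16917) = -1/16917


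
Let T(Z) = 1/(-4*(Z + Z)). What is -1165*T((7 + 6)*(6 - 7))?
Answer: -1165/104 ≈ -11.202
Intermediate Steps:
T(Z) = -1/(8*Z) (T(Z) = 1/(-8*Z) = -1/(8*Z))
-1165*T((7 + 6)*(6 - 7)) = -(-1165)/(8*((7 + 6)*(6 - 7))) = -(-1165)/(8*(13*(-1))) = -(-1165)/(8*(-13)) = -(-1165)*(-1)/(8*13) = -1165*1/104 = -1165/104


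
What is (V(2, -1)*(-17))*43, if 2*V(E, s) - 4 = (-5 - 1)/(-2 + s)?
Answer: -2193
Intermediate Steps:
V(E, s) = 2 - 3/(-2 + s) (V(E, s) = 2 + ((-5 - 1)/(-2 + s))/2 = 2 + (-6/(-2 + s))/2 = 2 - 3/(-2 + s))
(V(2, -1)*(-17))*43 = (((-7 + 2*(-1))/(-2 - 1))*(-17))*43 = (((-7 - 2)/(-3))*(-17))*43 = (-⅓*(-9)*(-17))*43 = (3*(-17))*43 = -51*43 = -2193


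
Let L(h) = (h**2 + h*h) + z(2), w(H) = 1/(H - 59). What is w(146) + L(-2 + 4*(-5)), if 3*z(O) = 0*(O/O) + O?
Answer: 84275/87 ≈ 968.68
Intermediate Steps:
w(H) = 1/(-59 + H)
z(O) = O/3 (z(O) = (0*(O/O) + O)/3 = (0*1 + O)/3 = (0 + O)/3 = O/3)
L(h) = 2/3 + 2*h**2 (L(h) = (h**2 + h*h) + (1/3)*2 = (h**2 + h**2) + 2/3 = 2*h**2 + 2/3 = 2/3 + 2*h**2)
w(146) + L(-2 + 4*(-5)) = 1/(-59 + 146) + (2/3 + 2*(-2 + 4*(-5))**2) = 1/87 + (2/3 + 2*(-2 - 20)**2) = 1/87 + (2/3 + 2*(-22)**2) = 1/87 + (2/3 + 2*484) = 1/87 + (2/3 + 968) = 1/87 + 2906/3 = 84275/87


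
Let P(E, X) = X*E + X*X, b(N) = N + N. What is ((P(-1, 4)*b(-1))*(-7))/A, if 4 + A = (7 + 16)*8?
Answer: 14/15 ≈ 0.93333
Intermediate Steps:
b(N) = 2*N
P(E, X) = X² + E*X (P(E, X) = E*X + X² = X² + E*X)
A = 180 (A = -4 + (7 + 16)*8 = -4 + 23*8 = -4 + 184 = 180)
((P(-1, 4)*b(-1))*(-7))/A = (((4*(-1 + 4))*(2*(-1)))*(-7))/180 = (((4*3)*(-2))*(-7))*(1/180) = ((12*(-2))*(-7))*(1/180) = -24*(-7)*(1/180) = 168*(1/180) = 14/15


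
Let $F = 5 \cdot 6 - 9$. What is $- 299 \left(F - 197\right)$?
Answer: $52624$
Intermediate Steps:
$F = 21$ ($F = 30 - 9 = 21$)
$- 299 \left(F - 197\right) = - 299 \left(21 - 197\right) = \left(-299\right) \left(-176\right) = 52624$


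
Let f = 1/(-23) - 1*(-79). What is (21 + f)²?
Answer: 5285401/529 ≈ 9991.3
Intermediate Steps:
f = 1816/23 (f = -1/23 + 79 = 1816/23 ≈ 78.957)
(21 + f)² = (21 + 1816/23)² = (2299/23)² = 5285401/529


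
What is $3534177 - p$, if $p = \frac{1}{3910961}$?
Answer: $\frac{13822028414096}{3910961} \approx 3.5342 \cdot 10^{6}$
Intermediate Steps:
$p = \frac{1}{3910961} \approx 2.5569 \cdot 10^{-7}$
$3534177 - p = 3534177 - \frac{1}{3910961} = \frac{13822028414096}{3910961}$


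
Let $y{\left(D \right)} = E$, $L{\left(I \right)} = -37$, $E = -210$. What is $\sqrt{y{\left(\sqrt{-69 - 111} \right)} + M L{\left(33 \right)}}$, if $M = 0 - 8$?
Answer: $\sqrt{86} \approx 9.2736$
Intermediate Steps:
$y{\left(D \right)} = -210$
$M = -8$ ($M = 0 - 8 = -8$)
$\sqrt{y{\left(\sqrt{-69 - 111} \right)} + M L{\left(33 \right)}} = \sqrt{-210 - -296} = \sqrt{-210 + 296} = \sqrt{86}$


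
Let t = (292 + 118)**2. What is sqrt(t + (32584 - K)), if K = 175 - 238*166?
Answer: sqrt(240017) ≈ 489.92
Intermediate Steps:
K = -39333 (K = 175 - 39508 = -39333)
t = 168100 (t = 410**2 = 168100)
sqrt(t + (32584 - K)) = sqrt(168100 + (32584 - 1*(-39333))) = sqrt(168100 + (32584 + 39333)) = sqrt(168100 + 71917) = sqrt(240017)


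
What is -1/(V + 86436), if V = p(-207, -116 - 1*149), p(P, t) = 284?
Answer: -1/86720 ≈ -1.1531e-5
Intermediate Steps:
V = 284
-1/(V + 86436) = -1/(284 + 86436) = -1/86720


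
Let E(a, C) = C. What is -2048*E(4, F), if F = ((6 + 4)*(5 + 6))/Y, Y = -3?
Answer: 225280/3 ≈ 75093.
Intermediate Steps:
F = -110/3 (F = ((6 + 4)*(5 + 6))/(-3) = (10*11)*(-⅓) = 110*(-⅓) = -110/3 ≈ -36.667)
-2048*E(4, F) = -2048*(-110/3) = 225280/3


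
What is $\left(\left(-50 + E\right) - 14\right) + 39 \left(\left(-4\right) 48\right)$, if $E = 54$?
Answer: $-7498$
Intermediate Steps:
$\left(\left(-50 + E\right) - 14\right) + 39 \left(\left(-4\right) 48\right) = \left(\left(-50 + 54\right) - 14\right) + 39 \left(\left(-4\right) 48\right) = \left(4 - 14\right) + 39 \left(-192\right) = -10 - 7488 = -7498$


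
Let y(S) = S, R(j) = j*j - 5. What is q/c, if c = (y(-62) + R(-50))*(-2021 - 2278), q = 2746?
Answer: -2746/10459467 ≈ -0.00026254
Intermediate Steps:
R(j) = -5 + j² (R(j) = j² - 5 = -5 + j²)
c = -10459467 (c = (-62 + (-5 + (-50)²))*(-2021 - 2278) = (-62 + (-5 + 2500))*(-4299) = (-62 + 2495)*(-4299) = 2433*(-4299) = -10459467)
q/c = 2746/(-10459467) = 2746*(-1/10459467) = -2746/10459467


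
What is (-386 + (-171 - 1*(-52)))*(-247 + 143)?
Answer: 52520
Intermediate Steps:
(-386 + (-171 - 1*(-52)))*(-247 + 143) = (-386 + (-171 + 52))*(-104) = (-386 - 119)*(-104) = -505*(-104) = 52520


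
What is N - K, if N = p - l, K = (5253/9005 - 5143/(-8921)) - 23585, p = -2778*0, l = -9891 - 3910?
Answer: 3003258981802/80333605 ≈ 37385.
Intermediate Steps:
l = -13801
p = 0
K = -1894574899197/80333605 (K = (5253*(1/9005) - 5143*(-1/8921)) - 23585 = (5253/9005 + 5143/8921) - 23585 = 93174728/80333605 - 23585 = -1894574899197/80333605 ≈ -23584.)
N = 13801 (N = 0 - 1*(-13801) = 0 + 13801 = 13801)
N - K = 13801 - 1*(-1894574899197/80333605) = 13801 + 1894574899197/80333605 = 3003258981802/80333605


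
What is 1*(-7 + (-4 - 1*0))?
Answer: -11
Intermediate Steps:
1*(-7 + (-4 - 1*0)) = 1*(-7 + (-4 + 0)) = 1*(-7 - 4) = 1*(-11) = -11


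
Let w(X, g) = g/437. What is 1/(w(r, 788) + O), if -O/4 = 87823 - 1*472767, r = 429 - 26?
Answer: 437/672882900 ≈ 6.4944e-7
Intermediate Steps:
r = 403
w(X, g) = g/437 (w(X, g) = g*(1/437) = g/437)
O = 1539776 (O = -4*(87823 - 1*472767) = -4*(87823 - 472767) = -4*(-384944) = 1539776)
1/(w(r, 788) + O) = 1/((1/437)*788 + 1539776) = 1/(788/437 + 1539776) = 1/(672882900/437) = 437/672882900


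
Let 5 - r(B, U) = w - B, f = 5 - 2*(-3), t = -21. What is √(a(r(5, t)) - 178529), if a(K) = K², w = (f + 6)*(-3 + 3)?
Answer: I*√178429 ≈ 422.41*I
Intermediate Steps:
f = 11 (f = 5 + 6 = 11)
w = 0 (w = (11 + 6)*(-3 + 3) = 17*0 = 0)
r(B, U) = 5 + B (r(B, U) = 5 - (0 - B) = 5 - (-1)*B = 5 + B)
√(a(r(5, t)) - 178529) = √((5 + 5)² - 178529) = √(10² - 178529) = √(100 - 178529) = √(-178429) = I*√178429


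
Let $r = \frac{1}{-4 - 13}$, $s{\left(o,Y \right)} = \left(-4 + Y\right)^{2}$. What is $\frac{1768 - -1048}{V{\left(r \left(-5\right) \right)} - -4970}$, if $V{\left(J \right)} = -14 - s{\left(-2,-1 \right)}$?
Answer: $\frac{2816}{4931} \approx 0.57108$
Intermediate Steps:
$r = - \frac{1}{17}$ ($r = \frac{1}{-17} = - \frac{1}{17} \approx -0.058824$)
$V{\left(J \right)} = -39$ ($V{\left(J \right)} = -14 - \left(-4 - 1\right)^{2} = -14 - \left(-5\right)^{2} = -14 - 25 = -39$)
$\frac{1768 - -1048}{V{\left(r \left(-5\right) \right)} - -4970} = \frac{1768 - -1048}{-39 - -4970} = \frac{1768 + 1048}{-39 + 4970} = \frac{2816}{4931}$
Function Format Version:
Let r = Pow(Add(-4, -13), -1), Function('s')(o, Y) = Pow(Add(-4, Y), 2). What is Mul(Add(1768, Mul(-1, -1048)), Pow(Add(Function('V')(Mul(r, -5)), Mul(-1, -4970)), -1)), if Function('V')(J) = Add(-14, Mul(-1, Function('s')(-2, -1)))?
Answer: Rational(2816, 4931) ≈ 0.57108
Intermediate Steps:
r = Rational(-1, 17) (r = Pow(-17, -1) = Rational(-1, 17) ≈ -0.058824)
Function('V')(J) = -39 (Function('V')(J) = Add(-14, Mul(-1, Pow(Add(-4, -1), 2))) = Add(-14, Mul(-1, Pow(-5, 2))) = Add(-14, Mul(-1, 25)) = Add(-14, -25) = -39)
Mul(Add(1768, Mul(-1, -1048)), Pow(Add(Function('V')(Mul(r, -5)), Mul(-1, -4970)), -1)) = Mul(Add(1768, Mul(-1, -1048)), Pow(Add(-39, Mul(-1, -4970)), -1)) = Mul(Add(1768, 1048), Pow(Add(-39, 4970), -1)) = Mul(2816, Pow(4931, -1)) = Mul(2816, Rational(1, 4931)) = Rational(2816, 4931)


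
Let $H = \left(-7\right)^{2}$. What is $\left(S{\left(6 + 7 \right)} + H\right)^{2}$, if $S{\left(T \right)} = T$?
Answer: $3844$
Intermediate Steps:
$H = 49$
$\left(S{\left(6 + 7 \right)} + H\right)^{2} = \left(\left(6 + 7\right) + 49\right)^{2} = \left(13 + 49\right)^{2} = 62^{2} = 3844$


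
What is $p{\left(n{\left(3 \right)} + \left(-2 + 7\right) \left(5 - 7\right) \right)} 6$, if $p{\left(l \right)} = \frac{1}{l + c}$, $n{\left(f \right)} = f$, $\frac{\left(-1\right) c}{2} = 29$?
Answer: $- \frac{6}{65} \approx -0.092308$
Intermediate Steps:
$c = -58$ ($c = \left(-2\right) 29 = -58$)
$p{\left(l \right)} = \frac{1}{-58 + l}$ ($p{\left(l \right)} = \frac{1}{l - 58} = \frac{1}{-58 + l}$)
$p{\left(n{\left(3 \right)} + \left(-2 + 7\right) \left(5 - 7\right) \right)} 6 = \frac{1}{-58 + \left(3 + \left(-2 + 7\right) \left(5 - 7\right)\right)} 6 = \frac{1}{-58 + \left(3 + 5 \left(-2\right)\right)} 6 = \frac{1}{-58 + \left(3 - 10\right)} 6 = \frac{1}{-58 - 7} \cdot 6 = \frac{1}{-65} \cdot 6 = \left(- \frac{1}{65}\right) 6 = - \frac{6}{65}$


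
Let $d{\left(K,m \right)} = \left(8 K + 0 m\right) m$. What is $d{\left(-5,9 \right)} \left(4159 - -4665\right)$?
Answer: $-3176640$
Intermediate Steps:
$d{\left(K,m \right)} = 8 K m$ ($d{\left(K,m \right)} = \left(8 K + 0\right) m = 8 K m$)
$d{\left(-5,9 \right)} \left(4159 - -4665\right) = 8 \left(-5\right) 9 \left(4159 - -4665\right) = - 360 \left(4159 + 4665\right) = \left(-360\right) 8824 = -3176640$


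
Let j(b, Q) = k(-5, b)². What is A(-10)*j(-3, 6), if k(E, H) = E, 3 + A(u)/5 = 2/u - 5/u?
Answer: -675/2 ≈ -337.50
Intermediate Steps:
A(u) = -15 - 15/u (A(u) = -15 + 5*(2/u - 5/u) = -15 + 5*(-3/u) = -15 - 15/u)
j(b, Q) = 25 (j(b, Q) = (-5)² = 25)
A(-10)*j(-3, 6) = (-15 - 15/(-10))*25 = (-15 - 15*(-⅒))*25 = (-15 + 3/2)*25 = -27/2*25 = -675/2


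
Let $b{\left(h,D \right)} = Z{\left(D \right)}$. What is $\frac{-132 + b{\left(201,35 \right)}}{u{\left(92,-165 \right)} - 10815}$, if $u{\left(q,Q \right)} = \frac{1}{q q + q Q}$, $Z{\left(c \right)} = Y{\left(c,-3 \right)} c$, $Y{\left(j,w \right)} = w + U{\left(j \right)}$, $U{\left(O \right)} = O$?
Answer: $- \frac{6635408}{72633541} \approx -0.091355$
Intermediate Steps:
$Y{\left(j,w \right)} = j + w$ ($Y{\left(j,w \right)} = w + j = j + w$)
$Z{\left(c \right)} = c \left(-3 + c\right)$ ($Z{\left(c \right)} = \left(c - 3\right) c = \left(-3 + c\right) c = c \left(-3 + c\right)$)
$b{\left(h,D \right)} = D \left(-3 + D\right)$
$u{\left(q,Q \right)} = \frac{1}{q^{2} + Q q}$
$\frac{-132 + b{\left(201,35 \right)}}{u{\left(92,-165 \right)} - 10815} = \frac{-132 + 35 \left(-3 + 35\right)}{\frac{1}{92 \left(-165 + 92\right)} - 10815} = \frac{-132 + 35 \cdot 32}{\frac{1}{92 \left(-73\right)} - 10815} = \frac{-132 + 1120}{\frac{1}{92} \left(- \frac{1}{73}\right) - 10815} = \frac{988}{- \frac{1}{6716} - 10815} = \frac{988}{- \frac{72633541}{6716}} = 988 \left(- \frac{6716}{72633541}\right) = - \frac{6635408}{72633541}$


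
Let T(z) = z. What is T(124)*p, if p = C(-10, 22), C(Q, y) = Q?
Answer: -1240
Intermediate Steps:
p = -10
T(124)*p = 124*(-10) = -1240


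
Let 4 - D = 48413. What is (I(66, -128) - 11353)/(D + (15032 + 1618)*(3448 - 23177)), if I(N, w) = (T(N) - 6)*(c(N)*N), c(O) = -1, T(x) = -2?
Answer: 10825/328536259 ≈ 3.2949e-5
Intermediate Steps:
D = -48409 (D = 4 - 1*48413 = 4 - 48413 = -48409)
I(N, w) = 8*N (I(N, w) = (-2 - 6)*(-N) = -(-8)*N = 8*N)
(I(66, -128) - 11353)/(D + (15032 + 1618)*(3448 - 23177)) = (8*66 - 11353)/(-48409 + (15032 + 1618)*(3448 - 23177)) = (528 - 11353)/(-48409 + 16650*(-19729)) = -10825/(-48409 - 328487850) = -10825/(-328536259) = -10825*(-1/328536259) = 10825/328536259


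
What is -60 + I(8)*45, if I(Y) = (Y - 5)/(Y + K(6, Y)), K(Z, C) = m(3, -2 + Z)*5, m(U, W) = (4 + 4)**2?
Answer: -19545/328 ≈ -59.588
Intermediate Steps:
m(U, W) = 64 (m(U, W) = 8**2 = 64)
K(Z, C) = 320 (K(Z, C) = 64*5 = 320)
I(Y) = (-5 + Y)/(320 + Y) (I(Y) = (Y - 5)/(Y + 320) = (-5 + Y)/(320 + Y))
-60 + I(8)*45 = -60 + ((-5 + 8)/(320 + 8))*45 = -60 + (3/328)*45 = -60 + 135/328 = -19545/328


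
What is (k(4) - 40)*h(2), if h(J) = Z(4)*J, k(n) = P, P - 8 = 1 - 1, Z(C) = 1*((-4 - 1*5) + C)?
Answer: 320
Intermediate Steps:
Z(C) = -9 + C (Z(C) = 1*((-4 - 5) + C) = 1*(-9 + C) = -9 + C)
P = 8 (P = 8 + (1 - 1) = 8 + 0 = 8)
k(n) = 8
h(J) = -5*J (h(J) = (-9 + 4)*J = -5*J)
(k(4) - 40)*h(2) = (8 - 40)*(-5*2) = -32*(-10) = 320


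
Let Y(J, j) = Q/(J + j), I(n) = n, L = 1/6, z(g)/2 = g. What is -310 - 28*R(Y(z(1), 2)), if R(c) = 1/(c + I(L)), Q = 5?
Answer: -5606/17 ≈ -329.76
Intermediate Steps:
z(g) = 2*g
L = ⅙ ≈ 0.16667
Y(J, j) = 5/(J + j)
R(c) = 1/(⅙ + c) (R(c) = 1/(c + ⅙) = 1/(⅙ + c))
-310 - 28*R(Y(z(1), 2)) = -310 - 168/(1 + 6*(5/(2*1 + 2))) = -310 - 168/(1 + 6*(5/(2 + 2))) = -310 - 168/(1 + 6*(5/4)) = -310 - 168/(1 + 15/2) = -310 - 168/17/2 = -310 - 168*2/17 = -310 - 28*12/17 = -310 - 336/17 = -5606/17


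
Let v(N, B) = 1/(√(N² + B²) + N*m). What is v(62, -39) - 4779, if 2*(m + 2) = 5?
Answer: -21046747/4404 + √5365/4404 ≈ -4779.0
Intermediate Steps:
m = ½ (m = -2 + (½)*5 = -2 + 5/2 = ½ ≈ 0.50000)
v(N, B) = 1/(√(B² + N²) + N/2) (v(N, B) = 1/(√(N² + B²) + N*(½)) = 1/(√(B² + N²) + N/2))
v(62, -39) - 4779 = 2/(62 + 2*√((-39)² + 62²)) - 4779 = 2/(62 + 2*√(1521 + 3844)) - 4779 = 2/(62 + 2*√5365) - 4779 = -4779 + 2/(62 + 2*√5365)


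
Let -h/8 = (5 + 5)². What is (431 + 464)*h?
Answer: -716000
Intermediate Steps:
h = -800 (h = -8*(5 + 5)² = -8*10² = -8*100 = -800)
(431 + 464)*h = (431 + 464)*(-800) = 895*(-800) = -716000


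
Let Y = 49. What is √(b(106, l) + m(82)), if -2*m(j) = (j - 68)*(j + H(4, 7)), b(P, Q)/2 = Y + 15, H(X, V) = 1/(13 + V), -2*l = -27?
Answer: I*√44635/10 ≈ 21.127*I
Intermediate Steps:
l = 27/2 (l = -½*(-27) = 27/2 ≈ 13.500)
b(P, Q) = 128 (b(P, Q) = 2*(49 + 15) = 2*64 = 128)
m(j) = -(-68 + j)*(1/20 + j)/2 (m(j) = -(j - 68)*(j + 1/(13 + 7))/2 = -(-68 + j)*(j + 1/20)/2 = -(-68 + j)*(1/20 + j)/2)
√(b(106, l) + m(82)) = √(128 + (17/10 - ½*82² + (1359/40)*82)) = √(128 + (17/10 - ½*6724 + 55719/20)) = √(128 + (17/10 - 3362 + 55719/20)) = √(128 - 11487/20) = √(-8927/20) = I*√44635/10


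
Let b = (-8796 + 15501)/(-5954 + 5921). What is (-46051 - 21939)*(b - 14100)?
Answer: 10697206650/11 ≈ 9.7247e+8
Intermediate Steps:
b = -2235/11 (b = 6705/(-33) = 6705*(-1/33) = -2235/11 ≈ -203.18)
(-46051 - 21939)*(b - 14100) = (-46051 - 21939)*(-2235/11 - 14100) = -67990*(-157335/11) = 10697206650/11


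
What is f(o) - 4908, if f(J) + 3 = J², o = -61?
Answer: -1190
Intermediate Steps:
f(J) = -3 + J²
f(o) - 4908 = (-3 + (-61)²) - 4908 = (-3 + 3721) - 4908 = 3718 - 4908 = -1190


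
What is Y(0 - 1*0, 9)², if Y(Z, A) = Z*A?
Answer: 0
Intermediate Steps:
Y(Z, A) = A*Z
Y(0 - 1*0, 9)² = (9*(0 - 1*0))² = (9*(0 + 0))² = (9*0)² = 0² = 0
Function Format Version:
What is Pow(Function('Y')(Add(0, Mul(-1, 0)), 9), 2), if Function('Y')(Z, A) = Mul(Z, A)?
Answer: 0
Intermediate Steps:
Function('Y')(Z, A) = Mul(A, Z)
Pow(Function('Y')(Add(0, Mul(-1, 0)), 9), 2) = Pow(Mul(9, Add(0, Mul(-1, 0))), 2) = Pow(Mul(9, Add(0, 0)), 2) = Pow(Mul(9, 0), 2) = Pow(0, 2) = 0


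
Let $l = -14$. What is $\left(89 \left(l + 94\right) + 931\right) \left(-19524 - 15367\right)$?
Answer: $-280907441$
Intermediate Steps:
$\left(89 \left(l + 94\right) + 931\right) \left(-19524 - 15367\right) = \left(89 \left(-14 + 94\right) + 931\right) \left(-19524 - 15367\right) = \left(89 \cdot 80 + 931\right) \left(-34891\right) = \left(7120 + 931\right) \left(-34891\right) = 8051 \left(-34891\right) = -280907441$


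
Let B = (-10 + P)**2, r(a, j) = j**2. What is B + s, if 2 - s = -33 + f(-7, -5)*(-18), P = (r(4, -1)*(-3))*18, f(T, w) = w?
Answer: 4041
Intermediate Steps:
P = -54 (P = ((-1)**2*(-3))*18 = (1*(-3))*18 = -3*18 = -54)
s = -55 (s = 2 - (-33 - 5*(-18)) = 2 - (-33 + 90) = 2 - 1*57 = 2 - 57 = -55)
B = 4096 (B = (-10 - 54)**2 = (-64)**2 = 4096)
B + s = 4096 - 55 = 4041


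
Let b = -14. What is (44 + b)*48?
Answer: 1440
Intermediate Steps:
(44 + b)*48 = (44 - 14)*48 = 30*48 = 1440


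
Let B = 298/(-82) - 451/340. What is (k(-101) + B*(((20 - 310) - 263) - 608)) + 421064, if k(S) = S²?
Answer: 6092118411/13940 ≈ 4.3702e+5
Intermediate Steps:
B = -69151/13940 (B = 298*(-1/82) - 451*1/340 = -149/41 - 451/340 = -69151/13940 ≈ -4.9606)
(k(-101) + B*(((20 - 310) - 263) - 608)) + 421064 = ((-101)² - 69151*(((20 - 310) - 263) - 608)/13940) + 421064 = (10201 - 69151*((-290 - 263) - 608)/13940) + 421064 = (10201 - 69151*(-553 - 608)/13940) + 421064 = (10201 - 69151/13940*(-1161)) + 421064 = (10201 + 80284311/13940) + 421064 = 222486251/13940 + 421064 = 6092118411/13940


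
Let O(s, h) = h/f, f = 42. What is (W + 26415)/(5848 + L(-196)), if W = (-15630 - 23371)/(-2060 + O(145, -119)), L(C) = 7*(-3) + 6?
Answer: 327172461/72195041 ≈ 4.5318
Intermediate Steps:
O(s, h) = h/42
L(C) = -15 (L(C) = -21 + 6 = -15)
W = 234006/12377 (W = (-15630 - 23371)/(-2060 + (1/42)*(-119)) = -39001/(-2060 - 17/6) = -39001/(-12377/6) = -39001*(-6/12377) = 234006/12377 ≈ 18.907)
(W + 26415)/(5848 + L(-196)) = (234006/12377 + 26415)/(5848 - 15) = (327172461/12377)/5833 = (327172461/12377)*(1/5833) = 327172461/72195041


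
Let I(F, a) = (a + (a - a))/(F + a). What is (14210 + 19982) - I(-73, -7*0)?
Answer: 34192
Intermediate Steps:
I(F, a) = a/(F + a) (I(F, a) = (a + 0)/(F + a) = a/(F + a))
(14210 + 19982) - I(-73, -7*0) = (14210 + 19982) - (-7*0)/(-73 - 7*0) = 34192 - 0/(-73 + 0) = 34192 - 0/(-73) = 34192 - 0*(-1)/73 = 34192 - 1*0 = 34192 + 0 = 34192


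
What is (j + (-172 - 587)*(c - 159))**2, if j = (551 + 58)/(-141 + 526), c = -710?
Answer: 1315983871826064/3025 ≈ 4.3504e+11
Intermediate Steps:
j = 87/55 (j = 609/385 = 609*(1/385) = 87/55 ≈ 1.5818)
(j + (-172 - 587)*(c - 159))**2 = (87/55 + (-172 - 587)*(-710 - 159))**2 = (87/55 - 759*(-869))**2 = (87/55 + 659571)**2 = (36276492/55)**2 = 1315983871826064/3025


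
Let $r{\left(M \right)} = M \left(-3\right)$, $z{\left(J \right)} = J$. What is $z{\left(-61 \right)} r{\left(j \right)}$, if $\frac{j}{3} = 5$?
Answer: $2745$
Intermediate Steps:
$j = 15$ ($j = 3 \cdot 5 = 15$)
$r{\left(M \right)} = - 3 M$
$z{\left(-61 \right)} r{\left(j \right)} = - 61 \left(\left(-3\right) 15\right) = \left(-61\right) \left(-45\right) = 2745$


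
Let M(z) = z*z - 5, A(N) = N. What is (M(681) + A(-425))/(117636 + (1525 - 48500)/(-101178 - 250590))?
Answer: 162985019208/41380627423 ≈ 3.9387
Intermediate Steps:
M(z) = -5 + z**2 (M(z) = z**2 - 5 = -5 + z**2)
(M(681) + A(-425))/(117636 + (1525 - 48500)/(-101178 - 250590)) = ((-5 + 681**2) - 425)/(117636 + (1525 - 48500)/(-101178 - 250590)) = ((-5 + 463761) - 425)/(117636 - 46975/(-351768)) = (463756 - 425)/(117636 - 46975*(-1/351768)) = 463331/(117636 + 46975/351768) = 463331/(41380627423/351768) = 463331*(351768/41380627423) = 162985019208/41380627423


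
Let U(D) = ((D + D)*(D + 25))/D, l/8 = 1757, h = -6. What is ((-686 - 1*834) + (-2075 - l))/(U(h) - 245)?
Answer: 17651/207 ≈ 85.271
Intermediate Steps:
l = 14056 (l = 8*1757 = 14056)
U(D) = 50 + 2*D (U(D) = ((2*D)*(25 + D))/D = (2*D*(25 + D))/D = 50 + 2*D)
((-686 - 1*834) + (-2075 - l))/(U(h) - 245) = ((-686 - 1*834) + (-2075 - 1*14056))/((50 + 2*(-6)) - 245) = ((-686 - 834) + (-2075 - 14056))/((50 - 12) - 245) = (-1520 - 16131)/(38 - 245) = -17651/(-207) = -17651*(-1/207) = 17651/207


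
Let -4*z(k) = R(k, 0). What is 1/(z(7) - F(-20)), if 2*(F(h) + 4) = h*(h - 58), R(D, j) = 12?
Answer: -1/779 ≈ -0.0012837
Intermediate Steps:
F(h) = -4 + h*(-58 + h)/2 (F(h) = -4 + (h*(h - 58))/2 = -4 + (h*(-58 + h))/2 = -4 + h*(-58 + h)/2)
z(k) = -3 (z(k) = -1/4*12 = -3)
1/(z(7) - F(-20)) = 1/(-3 - (-4 + (1/2)*(-20)**2 - 29*(-20))) = 1/(-3 - (-4 + (1/2)*400 + 580)) = 1/(-3 - (-4 + 200 + 580)) = 1/(-3 - 1*776) = 1/(-3 - 776) = 1/(-779) = -1/779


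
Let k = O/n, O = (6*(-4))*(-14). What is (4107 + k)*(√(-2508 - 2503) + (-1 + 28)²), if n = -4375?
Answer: 1871216883/625 + 2566827*I*√5011/625 ≈ 2.9939e+6 + 2.9072e+5*I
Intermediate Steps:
O = 336 (O = -24*(-14) = 336)
k = -48/625 (k = 336/(-4375) = 336*(-1/4375) = -48/625 ≈ -0.076800)
(4107 + k)*(√(-2508 - 2503) + (-1 + 28)²) = (4107 - 48/625)*(√(-2508 - 2503) + (-1 + 28)²) = 2566827*(√(-5011) + 27²)/625 = 2566827*(I*√5011 + 729)/625 = 2566827*(729 + I*√5011)/625 = 1871216883/625 + 2566827*I*√5011/625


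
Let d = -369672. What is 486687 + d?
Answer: 117015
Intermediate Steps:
486687 + d = 486687 - 369672 = 117015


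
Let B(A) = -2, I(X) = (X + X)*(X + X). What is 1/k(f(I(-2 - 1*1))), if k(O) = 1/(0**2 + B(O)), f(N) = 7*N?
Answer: -2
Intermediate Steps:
I(X) = 4*X**2 (I(X) = (2*X)*(2*X) = 4*X**2)
k(O) = -1/2 (k(O) = 1/(0**2 - 2) = 1/(0 - 2) = 1/(-2) = -1/2)
1/k(f(I(-2 - 1*1))) = 1/(-1/2) = -2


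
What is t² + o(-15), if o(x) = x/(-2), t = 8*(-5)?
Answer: 3215/2 ≈ 1607.5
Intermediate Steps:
t = -40
o(x) = -x/2 (o(x) = x*(-½) = -x/2)
t² + o(-15) = (-40)² - ½*(-15) = 1600 + 15/2 = 3215/2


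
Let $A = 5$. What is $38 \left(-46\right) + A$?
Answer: $-1743$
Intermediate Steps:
$38 \left(-46\right) + A = 38 \left(-46\right) + 5 = -1748 + 5 = -1743$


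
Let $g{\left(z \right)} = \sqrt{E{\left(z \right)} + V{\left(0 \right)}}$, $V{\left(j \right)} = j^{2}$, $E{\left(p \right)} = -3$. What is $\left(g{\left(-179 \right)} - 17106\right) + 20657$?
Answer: $3551 + i \sqrt{3} \approx 3551.0 + 1.732 i$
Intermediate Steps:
$g{\left(z \right)} = i \sqrt{3}$ ($g{\left(z \right)} = \sqrt{-3 + 0^{2}} = \sqrt{-3 + 0} = \sqrt{-3} = i \sqrt{3}$)
$\left(g{\left(-179 \right)} - 17106\right) + 20657 = \left(i \sqrt{3} - 17106\right) + 20657 = \left(-17106 + i \sqrt{3}\right) + 20657 = 3551 + i \sqrt{3}$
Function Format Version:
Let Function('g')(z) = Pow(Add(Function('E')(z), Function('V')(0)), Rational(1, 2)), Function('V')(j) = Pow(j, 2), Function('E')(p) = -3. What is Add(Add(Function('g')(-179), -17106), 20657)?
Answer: Add(3551, Mul(I, Pow(3, Rational(1, 2)))) ≈ Add(3551.0, Mul(1.7320, I))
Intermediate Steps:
Function('g')(z) = Mul(I, Pow(3, Rational(1, 2))) (Function('g')(z) = Pow(Add(-3, Pow(0, 2)), Rational(1, 2)) = Pow(Add(-3, 0), Rational(1, 2)) = Pow(-3, Rational(1, 2)) = Mul(I, Pow(3, Rational(1, 2))))
Add(Add(Function('g')(-179), -17106), 20657) = Add(Add(Mul(I, Pow(3, Rational(1, 2))), -17106), 20657) = Add(Add(-17106, Mul(I, Pow(3, Rational(1, 2)))), 20657) = Add(3551, Mul(I, Pow(3, Rational(1, 2))))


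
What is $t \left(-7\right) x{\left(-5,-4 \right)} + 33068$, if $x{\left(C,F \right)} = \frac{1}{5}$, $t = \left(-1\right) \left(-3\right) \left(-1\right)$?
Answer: $\frac{165361}{5} \approx 33072.0$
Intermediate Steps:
$t = -3$ ($t = 3 \left(-1\right) = -3$)
$x{\left(C,F \right)} = \frac{1}{5}$
$t \left(-7\right) x{\left(-5,-4 \right)} + 33068 = \left(-3\right) \left(-7\right) \frac{1}{5} + 33068 = 21 \cdot \frac{1}{5} + 33068 = \frac{21}{5} + 33068 = \frac{165361}{5}$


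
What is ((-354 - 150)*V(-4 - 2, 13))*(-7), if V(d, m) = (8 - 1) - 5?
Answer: 7056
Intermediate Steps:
V(d, m) = 2 (V(d, m) = 7 - 5 = 2)
((-354 - 150)*V(-4 - 2, 13))*(-7) = ((-354 - 150)*2)*(-7) = -504*2*(-7) = -1008*(-7) = 7056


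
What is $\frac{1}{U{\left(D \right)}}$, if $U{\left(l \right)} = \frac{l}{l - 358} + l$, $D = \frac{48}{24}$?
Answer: $\frac{178}{355} \approx 0.50141$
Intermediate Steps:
$D = 2$ ($D = 48 \cdot \frac{1}{24} = 2$)
$U{\left(l \right)} = l + \frac{l}{-358 + l}$ ($U{\left(l \right)} = \frac{l}{-358 + l} + l = l + \frac{l}{-358 + l}$)
$\frac{1}{U{\left(D \right)}} = \frac{1}{2 \frac{1}{-358 + 2} \left(-357 + 2\right)} = \frac{1}{2 \frac{1}{-356} \left(-355\right)} = \frac{1}{2 \left(- \frac{1}{356}\right) \left(-355\right)} = \frac{1}{\frac{355}{178}} = \frac{178}{355}$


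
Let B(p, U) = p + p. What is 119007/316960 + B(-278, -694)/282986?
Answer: 2392934653/6406803040 ≈ 0.37350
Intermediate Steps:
B(p, U) = 2*p
119007/316960 + B(-278, -694)/282986 = 119007/316960 + (2*(-278))/282986 = 119007*(1/316960) - 556*1/282986 = 17001/45280 - 278/141493 = 2392934653/6406803040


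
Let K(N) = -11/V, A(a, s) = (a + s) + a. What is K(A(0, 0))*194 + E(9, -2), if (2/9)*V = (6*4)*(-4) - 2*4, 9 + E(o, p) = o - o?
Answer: -1039/234 ≈ -4.4402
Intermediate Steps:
E(o, p) = -9 (E(o, p) = -9 + (o - o) = -9 + 0 = -9)
V = -468 (V = 9*((6*4)*(-4) - 2*4)/2 = 9*(24*(-4) - 8)/2 = 9*(-96 - 8)/2 = (9/2)*(-104) = -468)
A(a, s) = s + 2*a
K(N) = 11/468 (K(N) = -11/(-468) = -11*(-1/468) = 11/468)
K(A(0, 0))*194 + E(9, -2) = (11/468)*194 - 9 = 1067/234 - 9 = -1039/234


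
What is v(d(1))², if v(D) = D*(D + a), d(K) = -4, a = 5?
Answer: 16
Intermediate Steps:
v(D) = D*(5 + D) (v(D) = D*(D + 5) = D*(5 + D))
v(d(1))² = (-4*(5 - 4))² = (-4*1)² = (-4)² = 16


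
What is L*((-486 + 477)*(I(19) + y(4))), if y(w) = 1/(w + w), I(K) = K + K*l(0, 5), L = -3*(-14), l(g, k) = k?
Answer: -172557/4 ≈ -43139.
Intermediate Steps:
L = 42
I(K) = 6*K (I(K) = K + K*5 = K + 5*K = 6*K)
y(w) = 1/(2*w)
L*((-486 + 477)*(I(19) + y(4))) = 42*((-486 + 477)*(6*19 + (1/2)/4)) = 42*(-9*(114 + (1/2)*(1/4))) = 42*(-9*(114 + 1/8)) = 42*(-9*913/8) = 42*(-8217/8) = -172557/4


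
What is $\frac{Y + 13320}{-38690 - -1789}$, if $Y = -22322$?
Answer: $\frac{9002}{36901} \approx 0.24395$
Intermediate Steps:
$\frac{Y + 13320}{-38690 - -1789} = \frac{-22322 + 13320}{-38690 - -1789} = - \frac{9002}{-38690 + 1789} = - \frac{9002}{-36901} = \left(-9002\right) \left(- \frac{1}{36901}\right) = \frac{9002}{36901}$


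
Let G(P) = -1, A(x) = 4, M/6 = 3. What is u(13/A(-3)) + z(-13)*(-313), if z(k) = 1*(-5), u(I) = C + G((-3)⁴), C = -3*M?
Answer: 1510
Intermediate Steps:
M = 18 (M = 6*3 = 18)
C = -54 (C = -3*18 = -54)
u(I) = -55 (u(I) = -54 - 1 = -55)
z(k) = -5
u(13/A(-3)) + z(-13)*(-313) = -55 - 5*(-313) = -55 + 1565 = 1510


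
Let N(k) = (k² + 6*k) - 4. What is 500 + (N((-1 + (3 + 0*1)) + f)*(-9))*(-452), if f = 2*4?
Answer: 635108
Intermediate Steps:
f = 8
N(k) = -4 + k² + 6*k
500 + (N((-1 + (3 + 0*1)) + f)*(-9))*(-452) = 500 + ((-4 + ((-1 + (3 + 0*1)) + 8)² + 6*((-1 + (3 + 0*1)) + 8))*(-9))*(-452) = 500 + ((-4 + ((-1 + (3 + 0)) + 8)² + 6*((-1 + (3 + 0)) + 8))*(-9))*(-452) = 500 + ((-4 + ((-1 + 3) + 8)² + 6*((-1 + 3) + 8))*(-9))*(-452) = 500 + ((-4 + (2 + 8)² + 6*(2 + 8))*(-9))*(-452) = 500 + ((-4 + 10² + 6*10)*(-9))*(-452) = 500 + ((-4 + 100 + 60)*(-9))*(-452) = 500 + (156*(-9))*(-452) = 500 - 1404*(-452) = 500 + 634608 = 635108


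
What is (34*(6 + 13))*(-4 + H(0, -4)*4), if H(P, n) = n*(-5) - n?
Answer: 59432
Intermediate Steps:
H(P, n) = -6*n (H(P, n) = -5*n - n = -6*n)
(34*(6 + 13))*(-4 + H(0, -4)*4) = (34*(6 + 13))*(-4 - 6*(-4)*4) = (34*19)*(-4 + 24*4) = 646*(-4 + 96) = 646*92 = 59432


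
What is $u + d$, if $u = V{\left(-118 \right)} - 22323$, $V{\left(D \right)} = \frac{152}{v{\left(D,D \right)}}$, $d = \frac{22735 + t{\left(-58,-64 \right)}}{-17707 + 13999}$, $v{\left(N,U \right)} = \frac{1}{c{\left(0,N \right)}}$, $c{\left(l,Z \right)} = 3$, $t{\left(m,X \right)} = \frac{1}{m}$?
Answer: $- \frac{1568041039}{71688} \approx -21873.0$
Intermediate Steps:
$v{\left(N,U \right)} = \frac{1}{3}$
$d = - \frac{439543}{71688}$ ($d = \frac{22735 + \frac{1}{-58}}{-17707 + 13999} = \frac{22735 - \frac{1}{58}}{-3708} = \frac{1318629}{58} \left(- \frac{1}{3708}\right) = - \frac{439543}{71688} \approx -6.1313$)
$V{\left(D \right)} = 456$ ($V{\left(D \right)} = 152 \frac{1}{\frac{1}{3}} = 152 \cdot 3 = 456$)
$u = -21867$ ($u = 456 - 22323 = -21867$)
$u + d = -21867 - \frac{439543}{71688} = - \frac{1568041039}{71688}$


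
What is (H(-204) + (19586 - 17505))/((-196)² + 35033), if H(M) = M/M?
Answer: 694/24483 ≈ 0.028346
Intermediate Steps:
H(M) = 1
(H(-204) + (19586 - 17505))/((-196)² + 35033) = (1 + (19586 - 17505))/((-196)² + 35033) = (1 + 2081)/(38416 + 35033) = 2082/73449 = 2082*(1/73449) = 694/24483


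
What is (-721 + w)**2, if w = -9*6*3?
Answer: 779689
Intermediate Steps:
w = -162 (w = -54*3 = -162)
(-721 + w)**2 = (-721 - 162)**2 = (-883)**2 = 779689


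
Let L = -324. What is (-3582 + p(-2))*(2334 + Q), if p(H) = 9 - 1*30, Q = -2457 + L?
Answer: 1610541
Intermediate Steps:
Q = -2781 (Q = -2457 - 324 = -2781)
p(H) = -21 (p(H) = 9 - 30 = -21)
(-3582 + p(-2))*(2334 + Q) = (-3582 - 21)*(2334 - 2781) = -3603*(-447) = 1610541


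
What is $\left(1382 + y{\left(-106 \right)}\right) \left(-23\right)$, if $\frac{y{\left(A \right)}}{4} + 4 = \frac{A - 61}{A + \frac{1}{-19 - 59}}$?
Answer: $- \frac{260993834}{8269} \approx -31563.0$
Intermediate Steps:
$y{\left(A \right)} = -16 + \frac{4 \left(-61 + A\right)}{- \frac{1}{78} + A}$ ($y{\left(A \right)} = -16 + 4 \frac{A - 61}{A + \frac{1}{-19 - 59}} = -16 + 4 \frac{-61 + A}{A + \frac{1}{-78}} = -16 + 4 \frac{-61 + A}{A - \frac{1}{78}} = -16 + 4 \frac{-61 + A}{- \frac{1}{78} + A} = -16 + \frac{4 \left(-61 + A\right)}{- \frac{1}{78} + A}$)
$\left(1382 + y{\left(-106 \right)}\right) \left(-23\right) = \left(1382 + \frac{8 \left(-2377 - -12402\right)}{-1 + 78 \left(-106\right)}\right) \left(-23\right) = \left(1382 + \frac{8 \left(-2377 + 12402\right)}{-1 - 8268}\right) \left(-23\right) = \left(1382 + 8 \frac{1}{-8269} \cdot 10025\right) \left(-23\right) = \left(1382 + 8 \left(- \frac{1}{8269}\right) 10025\right) \left(-23\right) = \left(1382 - \frac{80200}{8269}\right) \left(-23\right) = \frac{11347558}{8269} \left(-23\right) = - \frac{260993834}{8269}$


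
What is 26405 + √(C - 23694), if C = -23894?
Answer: 26405 + 2*I*√11897 ≈ 26405.0 + 218.15*I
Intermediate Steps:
26405 + √(C - 23694) = 26405 + √(-23894 - 23694) = 26405 + √(-47588) = 26405 + 2*I*√11897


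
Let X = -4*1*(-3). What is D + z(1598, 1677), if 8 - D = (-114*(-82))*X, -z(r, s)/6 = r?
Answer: -121756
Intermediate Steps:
X = 12 (X = -4*(-3) = 12)
z(r, s) = -6*r
D = -112168 (D = 8 - (-114*(-82))*12 = 8 - 9348*12 = 8 - 1*112176 = 8 - 112176 = -112168)
D + z(1598, 1677) = -112168 - 6*1598 = -112168 - 9588 = -121756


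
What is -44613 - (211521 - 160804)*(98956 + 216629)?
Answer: -16005569058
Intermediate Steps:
-44613 - (211521 - 160804)*(98956 + 216629) = -44613 - 50717*315585 = -44613 - 1*16005524445 = -44613 - 16005524445 = -16005569058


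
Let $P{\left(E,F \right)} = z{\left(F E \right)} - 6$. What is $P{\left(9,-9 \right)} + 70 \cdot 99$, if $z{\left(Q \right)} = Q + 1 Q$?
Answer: $6762$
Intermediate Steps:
$z{\left(Q \right)} = 2 Q$ ($z{\left(Q \right)} = Q + Q = 2 Q$)
$P{\left(E,F \right)} = -6 + 2 E F$ ($P{\left(E,F \right)} = 2 F E - 6 = 2 E F - 6 = -6 + 2 E F$)
$P{\left(9,-9 \right)} + 70 \cdot 99 = \left(-6 + 2 \cdot 9 \left(-9\right)\right) + 70 \cdot 99 = \left(-6 - 162\right) + 6930 = -168 + 6930 = 6762$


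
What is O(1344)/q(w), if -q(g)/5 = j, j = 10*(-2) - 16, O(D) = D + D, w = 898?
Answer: 224/15 ≈ 14.933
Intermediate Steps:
O(D) = 2*D
j = -36 (j = -20 - 16 = -36)
q(g) = 180 (q(g) = -5*(-36) = 180)
O(1344)/q(w) = (2*1344)/180 = 2688*(1/180) = 224/15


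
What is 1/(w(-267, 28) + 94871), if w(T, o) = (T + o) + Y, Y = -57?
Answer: 1/94575 ≈ 1.0574e-5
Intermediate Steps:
w(T, o) = -57 + T + o (w(T, o) = (T + o) - 57 = -57 + T + o)
1/(w(-267, 28) + 94871) = 1/((-57 - 267 + 28) + 94871) = 1/(-296 + 94871) = 1/94575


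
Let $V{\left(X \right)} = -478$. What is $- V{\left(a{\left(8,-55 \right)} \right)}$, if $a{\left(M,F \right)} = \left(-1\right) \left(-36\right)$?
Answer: $478$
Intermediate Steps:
$a{\left(M,F \right)} = 36$
$- V{\left(a{\left(8,-55 \right)} \right)} = \left(-1\right) \left(-478\right) = 478$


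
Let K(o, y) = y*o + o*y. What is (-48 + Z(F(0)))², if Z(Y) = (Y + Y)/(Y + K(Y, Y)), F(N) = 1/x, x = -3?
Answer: 1764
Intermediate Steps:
K(o, y) = 2*o*y (K(o, y) = o*y + o*y = 2*o*y)
F(N) = -⅓ (F(N) = 1/(-3) = -⅓)
Z(Y) = 2*Y/(Y + 2*Y²) (Z(Y) = (Y + Y)/(Y + 2*Y*Y) = (2*Y)/(Y + 2*Y²) = 2*Y/(Y + 2*Y²))
(-48 + Z(F(0)))² = (-48 + 2/(1 + 2*(-⅓)))² = (-48 + 2/(1 - ⅔))² = (-48 + 2/(⅓))² = (-48 + 2*3)² = (-48 + 6)² = (-42)² = 1764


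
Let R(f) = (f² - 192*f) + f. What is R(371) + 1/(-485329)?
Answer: 32410270619/485329 ≈ 66780.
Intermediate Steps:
R(f) = f² - 191*f
R(371) + 1/(-485329) = 371*(-191 + 371) + 1/(-485329) = 371*180 - 1/485329 = 66780 - 1/485329 = 32410270619/485329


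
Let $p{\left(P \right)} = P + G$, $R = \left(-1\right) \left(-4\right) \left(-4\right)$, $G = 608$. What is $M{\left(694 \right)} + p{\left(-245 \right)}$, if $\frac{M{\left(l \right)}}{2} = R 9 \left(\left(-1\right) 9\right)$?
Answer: $2955$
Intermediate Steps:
$R = -16$ ($R = 4 \left(-4\right) = -16$)
$p{\left(P \right)} = 608 + P$ ($p{\left(P \right)} = P + 608 = 608 + P$)
$M{\left(l \right)} = 2592$ ($M{\left(l \right)} = 2 \left(-16\right) 9 \left(\left(-1\right) 9\right) = 2 \left(\left(-144\right) \left(-9\right)\right) = 2 \cdot 1296 = 2592$)
$M{\left(694 \right)} + p{\left(-245 \right)} = 2592 + \left(608 - 245\right) = 2592 + 363 = 2955$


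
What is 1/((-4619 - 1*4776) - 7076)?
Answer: -1/16471 ≈ -6.0713e-5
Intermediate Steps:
1/((-4619 - 1*4776) - 7076) = 1/((-4619 - 4776) - 7076) = 1/(-9395 - 7076) = 1/(-16471) = -1/16471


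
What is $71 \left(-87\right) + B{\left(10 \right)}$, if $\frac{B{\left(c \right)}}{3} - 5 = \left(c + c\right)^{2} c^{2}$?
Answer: $113838$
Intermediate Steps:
$B{\left(c \right)} = 15 + 12 c^{4}$ ($B{\left(c \right)} = 15 + 3 \left(c + c\right)^{2} c^{2} = 15 + 3 \left(2 c\right)^{2} c^{2} = 15 + 3 \cdot 4 c^{2} c^{2} = 15 + 3 \cdot 4 c^{4} = 15 + 12 c^{4}$)
$71 \left(-87\right) + B{\left(10 \right)} = 71 \left(-87\right) + \left(15 + 12 \cdot 10^{4}\right) = -6177 + \left(15 + 12 \cdot 10000\right) = -6177 + \left(15 + 120000\right) = -6177 + 120015 = 113838$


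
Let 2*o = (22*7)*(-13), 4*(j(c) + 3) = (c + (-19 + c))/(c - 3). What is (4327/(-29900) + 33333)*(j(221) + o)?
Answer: -174427121755849/5214560 ≈ -3.3450e+7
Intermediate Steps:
j(c) = -3 + (-19 + 2*c)/(4*(-3 + c)) (j(c) = -3 + ((c + (-19 + c))/(c - 3))/4 = -3 + ((-19 + 2*c)/(-3 + c))/4 = -3 + (-19 + 2*c)/(4*(-3 + c)))
o = -1001 (o = ((22*7)*(-13))/2 = (154*(-13))/2 = (½)*(-2002) = -1001)
(4327/(-29900) + 33333)*(j(221) + o) = (4327/(-29900) + 33333)*((17 - 10*221)/(4*(-3 + 221)) - 1001) = (4327*(-1/29900) + 33333)*((¼)*(17 - 2210)/218 - 1001) = (-4327/29900 + 33333)*((¼)*(1/218)*(-2193) - 1001) = 996652373*(-2193/872 - 1001)/29900 = (996652373/29900)*(-875065/872) = -174427121755849/5214560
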